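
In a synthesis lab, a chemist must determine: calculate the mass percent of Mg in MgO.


M(MgO) = 1×24.31 + 1×16.0 = 40.31 g/mol
Mass of Mg = 1 × 24.31 = 24.31 g/mol
% Mg = 24.31/40.31 × 100 = 60.31%

60.31%


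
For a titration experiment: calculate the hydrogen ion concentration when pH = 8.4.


[H+] = 10^(-pH) = 10^(-8.4)
= 3.98×10^-9 M

3.98×10^-9 M


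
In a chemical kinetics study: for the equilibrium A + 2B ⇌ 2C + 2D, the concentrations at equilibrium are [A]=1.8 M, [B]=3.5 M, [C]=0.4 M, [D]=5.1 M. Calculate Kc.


Kc = [C]^2[D]^2/([A][B]^2)
= (0.4^2 × 5.1^2)/(1.8^1 × 3.5^2)
= 4.1616/22.05
= 0.1887

0.1887


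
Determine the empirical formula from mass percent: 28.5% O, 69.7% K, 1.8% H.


Assume 100 g sample. Moles of each element:
  O: 28.5/16.0 = 1.781 mol
  K: 69.7/39.1 = 1.783 mol
  H: 1.8/1.008 = 1.786 mol
Divide by smallest (1.781):
  O: 1.781/1.781 = 1.0
  K: 1.783/1.781 = 1.0
  H: 1.786/1.781 = 1.0
Empirical formula: KOH

KOH


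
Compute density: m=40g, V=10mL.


ρ = mass/volume
= 40/10
= 4.0 g/mL

4.0 g/mL


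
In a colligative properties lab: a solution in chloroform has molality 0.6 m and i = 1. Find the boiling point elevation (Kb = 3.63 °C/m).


ΔTb = Kb × m × i
= 3.63 × 0.6 × 1
= 2.178 °C

2.178 °C


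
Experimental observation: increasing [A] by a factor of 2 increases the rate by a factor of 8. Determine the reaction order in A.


rate ∝ [A]^n
2^n = 8 → n = 3
Order in A: 3

3


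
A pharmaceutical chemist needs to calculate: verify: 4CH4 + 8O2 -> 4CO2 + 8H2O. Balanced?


Equation: 4CH4 + 8O2 -> 4CO2 + 8H2O
Check atoms: C: 4=4, H: 16=16, O: 16=16
Balanced

Yes, balanced


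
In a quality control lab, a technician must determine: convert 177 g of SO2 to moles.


M(SO2) = 64.07 g/mol
n = mass/M = 177/64.07 = 2.7626 mol

2.7626 mol


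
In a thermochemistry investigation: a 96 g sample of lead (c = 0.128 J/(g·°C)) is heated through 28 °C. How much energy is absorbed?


q = mcΔT = 96 × 0.128 × 28
= 344.06 J

344.06 J


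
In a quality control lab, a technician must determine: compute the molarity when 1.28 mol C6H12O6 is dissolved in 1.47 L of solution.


M = n/V = 1.28/1.47 = 0.871 mol/L

0.871 M


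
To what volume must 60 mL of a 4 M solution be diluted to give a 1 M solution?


C1V1 = C2V2
4 × 60 = 1 × V2
V2 = 240/1 = 240.0 mL

240.0 mL


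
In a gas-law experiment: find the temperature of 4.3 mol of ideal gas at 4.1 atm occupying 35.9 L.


PV = nRT  (R = 0.08206 L·atm/(mol·K))
T = PV/(nR) = 4.1×35.9/(4.3×0.08206)
= 147.19/0.352858
= 417.14 K

417.14 K


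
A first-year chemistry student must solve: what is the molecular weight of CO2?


M(CO2) = 1×12.01 + 2×16.0
= 12.01 + 32.0
= 44.01 g/mol

44.01 g/mol


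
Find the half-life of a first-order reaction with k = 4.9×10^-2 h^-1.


t½ = ln2/k = 0.693147/(4.9×10^-2 h^-1)
= 14.15 h

14.15 h


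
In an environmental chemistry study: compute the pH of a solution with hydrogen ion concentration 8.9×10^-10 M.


pH = -log10([H+]) = -log10(8.9×10^-10)
= 10 - log10(8.9)
= 10 - 0.95
= 9.05

9.05


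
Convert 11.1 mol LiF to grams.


M(LiF) = 25.94 g/mol
mass = n × M = 11.1 × 25.94 = 287.93 g

287.93 g


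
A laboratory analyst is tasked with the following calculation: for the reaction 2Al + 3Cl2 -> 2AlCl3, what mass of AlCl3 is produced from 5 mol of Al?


Mole ratio AlCl3:Al = 2:2
n(AlCl3) = 5 × 2/2 = 5.000 mol
mass = 5.000 × 133.33 = 666.65 g

666.65 g


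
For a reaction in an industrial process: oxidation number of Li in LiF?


Group 1 metal: +1
Oxidation number: +1

+1


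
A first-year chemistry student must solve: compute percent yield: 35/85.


% yield = actual/theoretical × 100
= 35/85 × 100
= 41.18%

41.18%


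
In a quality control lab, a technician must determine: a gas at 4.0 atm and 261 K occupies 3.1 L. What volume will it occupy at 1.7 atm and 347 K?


P1V1/T1 = P2V2/T2
V2 = P1V1T2/(T1P2)
= 4.0×3.1×347/(261×1.7)
= 9.698 L

9.698 L


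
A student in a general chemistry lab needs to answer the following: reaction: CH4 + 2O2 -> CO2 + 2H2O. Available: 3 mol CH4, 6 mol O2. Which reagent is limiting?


Mole ratio available / coefficient:
  CH4: 3/1 = 3.000
  O2: 6/2 = 3.000
Smaller ratio is limiting.

neither (stoichiometric); CH4 and O2 are fully consumed


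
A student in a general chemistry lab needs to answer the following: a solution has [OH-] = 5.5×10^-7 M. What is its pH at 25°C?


pOH = -log10([OH-]) = -log10(5.5×10^-7)
= 7 - log10(5.5) = 6.26
pH = 14 - pOH = 14 - 6.26 = 7.74

7.74


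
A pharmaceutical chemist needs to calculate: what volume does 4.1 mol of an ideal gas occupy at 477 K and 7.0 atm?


PV = nRT  (R = 0.08206 L·atm/(mol·K))
V = nRT/P = 4.1×0.08206×477/7.0
= 22.926 L

22.926 L


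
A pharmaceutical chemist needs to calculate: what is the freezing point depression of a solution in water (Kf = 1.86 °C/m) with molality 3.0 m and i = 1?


ΔTf = Kf × m × i
= 1.86 × 3.0 × 1
= 5.58 °C

5.58 °C


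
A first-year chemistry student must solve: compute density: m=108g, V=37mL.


ρ = mass/volume
= 108/37
= 2.919 g/mL

2.919 g/mL


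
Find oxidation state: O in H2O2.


Peroxide: O is -1
Oxidation number: -1

-1


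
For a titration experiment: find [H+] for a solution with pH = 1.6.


[H+] = 10^(-pH) = 10^(-1.6)
= 2.51×10^-2 M

2.51×10^-2 M


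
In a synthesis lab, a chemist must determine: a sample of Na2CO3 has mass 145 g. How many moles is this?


M(Na2CO3) = 105.99 g/mol
n = mass/M = 145/105.99 = 1.3681 mol

1.3681 mol


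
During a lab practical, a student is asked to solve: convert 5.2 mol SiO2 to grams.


M(SiO2) = 60.09 g/mol
mass = n × M = 5.2 × 60.09 = 312.47 g

312.47 g


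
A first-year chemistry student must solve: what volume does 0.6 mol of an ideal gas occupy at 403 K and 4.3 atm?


PV = nRT  (R = 0.08206 L·atm/(mol·K))
V = nRT/P = 0.6×0.08206×403/4.3
= 4.614 L

4.614 L


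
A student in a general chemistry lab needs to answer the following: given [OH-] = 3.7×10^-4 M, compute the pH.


pOH = -log10([OH-]) = -log10(3.7×10^-4)
= 4 - log10(3.7) = 3.43
pH = 14 - pOH = 14 - 3.43 = 10.57

10.57


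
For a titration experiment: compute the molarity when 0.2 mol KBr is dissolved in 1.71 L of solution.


M = n/V = 0.2/1.71 = 0.117 mol/L

0.117 M


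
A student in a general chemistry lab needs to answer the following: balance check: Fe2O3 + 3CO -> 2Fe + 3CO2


Equation: Fe2O3 + 3CO -> 2Fe + 3CO2
Check atoms: C: 3=3, Fe: 2=2, O: 6=6
Balanced

Yes, balanced


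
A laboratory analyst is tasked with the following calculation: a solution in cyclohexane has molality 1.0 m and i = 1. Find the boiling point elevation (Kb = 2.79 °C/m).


ΔTb = Kb × m × i
= 2.79 × 1.0 × 1
= 2.79 °C

2.79 °C


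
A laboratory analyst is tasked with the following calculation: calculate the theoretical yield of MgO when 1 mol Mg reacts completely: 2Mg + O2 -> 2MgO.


Mole ratio MgO:Mg = 2:2
n(MgO) = 1 × 2/2 = 1.000 mol
mass = 1.000 × 40.31 = 40.31 g

40.31 g


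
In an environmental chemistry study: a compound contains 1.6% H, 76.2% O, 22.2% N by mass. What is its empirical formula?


Assume 100 g sample. Moles of each element:
  H: 1.6/1.008 = 1.587 mol
  O: 76.2/16.0 = 4.763 mol
  N: 22.2/14.01 = 1.585 mol
Divide by smallest (1.585):
  H: 1.587/1.585 = 1.0
  O: 4.763/1.585 = 3.01
  N: 1.585/1.585 = 1.0
Empirical formula: HNO3

HNO3


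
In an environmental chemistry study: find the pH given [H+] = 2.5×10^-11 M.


pH = -log10([H+]) = -log10(2.5×10^-11)
= 11 - log10(2.5)
= 11 - 0.4
= 10.6

10.6


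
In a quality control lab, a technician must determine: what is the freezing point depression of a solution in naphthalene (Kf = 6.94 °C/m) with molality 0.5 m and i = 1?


ΔTf = Kf × m × i
= 6.94 × 0.5 × 1
= 3.47 °C

3.47 °C


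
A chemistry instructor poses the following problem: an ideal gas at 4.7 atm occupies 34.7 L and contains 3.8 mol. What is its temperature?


PV = nRT  (R = 0.08206 L·atm/(mol·K))
T = PV/(nR) = 4.7×34.7/(3.8×0.08206)
= 163.09/0.311828
= 523.01 K

523.01 K


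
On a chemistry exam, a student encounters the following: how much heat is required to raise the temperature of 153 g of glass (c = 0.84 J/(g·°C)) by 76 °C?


q = mcΔT = 153 × 0.84 × 76
= 9767.52 J

9767.52 J


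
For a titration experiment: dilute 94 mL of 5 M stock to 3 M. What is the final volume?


C1V1 = C2V2
5 × 94 = 3 × V2
V2 = 470/3 = 156.67 mL

156.67 mL


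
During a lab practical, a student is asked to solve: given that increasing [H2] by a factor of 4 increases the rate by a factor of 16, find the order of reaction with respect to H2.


rate ∝ [H2]^n
4^n = 16 → n = 2
Order in H2: 2

2


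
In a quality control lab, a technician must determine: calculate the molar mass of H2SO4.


M(H2SO4) = 2×1.008 + 1×32.07 + 4×16.0
= 2.02 + 32.07 + 64.0
= 98.09 g/mol

98.09 g/mol


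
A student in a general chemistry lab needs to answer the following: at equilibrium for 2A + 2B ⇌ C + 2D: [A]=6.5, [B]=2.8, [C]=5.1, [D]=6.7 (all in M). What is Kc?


Kc = [C][D]^2/([A]^2[B]^2)
= (5.1^1 × 6.7^2)/(6.5^2 × 2.8^2)
= 228.939/331.24
= 0.6912

0.6912


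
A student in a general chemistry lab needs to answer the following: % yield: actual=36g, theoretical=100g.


% yield = actual/theoretical × 100
= 36/100 × 100
= 36.0%

36.0%


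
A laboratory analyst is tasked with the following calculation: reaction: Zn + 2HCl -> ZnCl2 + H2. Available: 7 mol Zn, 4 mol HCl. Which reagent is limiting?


Mole ratio available / coefficient:
  Zn: 7/1 = 7.000
  HCl: 4/2 = 2.000
Smaller ratio is limiting.

HCl


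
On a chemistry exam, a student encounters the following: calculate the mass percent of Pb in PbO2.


M(PbO2) = 1×207.2 + 2×16.0 = 239.20 g/mol
Mass of Pb = 1 × 207.2 = 207.20 g/mol
% Pb = 207.20/239.20 × 100 = 86.62%

86.62%


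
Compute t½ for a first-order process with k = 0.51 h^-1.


t½ = ln2/k = 0.693147/(0.51 h^-1)
= 1.359 h

1.359 h


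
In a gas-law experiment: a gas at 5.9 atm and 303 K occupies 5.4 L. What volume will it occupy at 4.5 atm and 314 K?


P1V1/T1 = P2V2/T2
V2 = P1V1T2/(T1P2)
= 5.9×5.4×314/(303×4.5)
= 7.337 L

7.337 L


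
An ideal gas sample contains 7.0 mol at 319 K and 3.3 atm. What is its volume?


PV = nRT  (R = 0.08206 L·atm/(mol·K))
V = nRT/P = 7.0×0.08206×319/3.3
= 55.527 L

55.527 L


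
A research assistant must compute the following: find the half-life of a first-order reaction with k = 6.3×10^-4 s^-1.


t½ = ln2/k = 0.693147/(6.3×10^-4 s^-1)
= 1100 s

1100 s


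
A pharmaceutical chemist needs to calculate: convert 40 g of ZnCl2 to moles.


M(ZnCl2) = 136.28 g/mol
n = mass/M = 40/136.28 = 0.2935 mol

0.2935 mol


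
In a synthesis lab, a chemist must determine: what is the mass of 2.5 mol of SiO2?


M(SiO2) = 60.09 g/mol
mass = n × M = 2.5 × 60.09 = 150.23 g

150.23 g


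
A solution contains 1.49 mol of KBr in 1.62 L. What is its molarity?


M = n/V = 1.49/1.62 = 0.920 mol/L

0.920 M


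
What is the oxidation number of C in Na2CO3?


2(+1) + x + 3(-2) = 0, so x = +4
Oxidation number: +4

+4


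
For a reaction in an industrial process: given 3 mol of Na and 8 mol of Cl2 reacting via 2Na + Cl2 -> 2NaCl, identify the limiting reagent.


Mole ratio available / coefficient:
  Na: 3/2 = 1.500
  Cl2: 8/1 = 8.000
Smaller ratio is limiting.

Na


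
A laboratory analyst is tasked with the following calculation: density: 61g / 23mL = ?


ρ = mass/volume
= 61/23
= 2.652 g/mL

2.652 g/mL


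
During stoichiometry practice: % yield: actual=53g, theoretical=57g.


% yield = actual/theoretical × 100
= 53/57 × 100
= 92.98%

92.98%


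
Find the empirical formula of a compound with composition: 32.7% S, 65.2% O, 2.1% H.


Assume 100 g sample. Moles of each element:
  S: 32.7/32.07 = 1.02 mol
  O: 65.2/16.0 = 4.075 mol
  H: 2.1/1.008 = 2.083 mol
Divide by smallest (1.02):
  S: 1.02/1.02 = 1.0
  O: 4.075/1.02 = 4.0
  H: 2.083/1.02 = 2.04
Empirical formula: H2SO4

H2SO4


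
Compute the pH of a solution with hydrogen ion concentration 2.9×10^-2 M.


pH = -log10([H+]) = -log10(2.9×10^-2)
= 2 - log10(2.9)
= 2 - 0.46
= 1.54

1.54


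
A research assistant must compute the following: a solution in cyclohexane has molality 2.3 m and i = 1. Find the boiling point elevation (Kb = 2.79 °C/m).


ΔTb = Kb × m × i
= 2.79 × 2.3 × 1
= 6.417 °C

6.417 °C


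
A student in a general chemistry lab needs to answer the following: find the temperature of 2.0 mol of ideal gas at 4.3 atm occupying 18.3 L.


PV = nRT  (R = 0.08206 L·atm/(mol·K))
T = PV/(nR) = 4.3×18.3/(2.0×0.08206)
= 78.69/0.164120
= 479.47 K

479.47 K


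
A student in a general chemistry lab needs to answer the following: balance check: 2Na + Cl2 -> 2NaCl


Equation: 2Na + Cl2 -> 2NaCl
Check atoms: Cl: 2=2, Na: 2=2
Balanced

Yes, balanced


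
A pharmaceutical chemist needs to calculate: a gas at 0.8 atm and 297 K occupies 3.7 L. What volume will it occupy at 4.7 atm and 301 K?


P1V1/T1 = P2V2/T2
V2 = P1V1T2/(T1P2)
= 0.8×3.7×301/(297×4.7)
= 0.638 L

0.638 L


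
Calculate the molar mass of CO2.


M(CO2) = 1×12.01 + 2×16.0
= 12.01 + 32.0
= 44.01 g/mol

44.01 g/mol


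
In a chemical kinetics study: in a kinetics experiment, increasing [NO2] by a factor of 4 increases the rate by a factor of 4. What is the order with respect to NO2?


rate ∝ [NO2]^n
4^n = 4 → n = 1
Order in NO2: 1

1


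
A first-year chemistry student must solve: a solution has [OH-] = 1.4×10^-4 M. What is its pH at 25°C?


pOH = -log10([OH-]) = -log10(1.4×10^-4)
= 4 - log10(1.4) = 3.85
pH = 14 - pOH = 14 - 3.85 = 10.15

10.15


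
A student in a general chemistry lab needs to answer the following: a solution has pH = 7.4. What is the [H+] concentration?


[H+] = 10^(-pH) = 10^(-7.4)
= 3.98×10^-8 M

3.98×10^-8 M


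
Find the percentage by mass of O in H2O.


M(H2O) = 2×1.008 + 1×16.0 = 18.016 g/mol
Mass of O = 1 × 16.0 = 16.00 g/mol
% O = 16.00/18.016 × 100 = 88.81%

88.81%


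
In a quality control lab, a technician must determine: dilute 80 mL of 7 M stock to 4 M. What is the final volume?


C1V1 = C2V2
7 × 80 = 4 × V2
V2 = 560/4 = 140.0 mL

140.0 mL


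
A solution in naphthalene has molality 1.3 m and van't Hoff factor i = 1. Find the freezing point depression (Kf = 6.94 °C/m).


ΔTf = Kf × m × i
= 6.94 × 1.3 × 1
= 9.022 °C

9.022 °C


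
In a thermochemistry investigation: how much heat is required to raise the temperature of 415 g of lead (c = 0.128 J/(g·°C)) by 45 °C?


q = mcΔT = 415 × 0.128 × 45
= 2390.40 J

2390.40 J


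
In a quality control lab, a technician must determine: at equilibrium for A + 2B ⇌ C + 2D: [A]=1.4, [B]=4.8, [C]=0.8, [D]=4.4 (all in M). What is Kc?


Kc = [C][D]^2/([A][B]^2)
= (0.8^1 × 4.4^2)/(1.4^1 × 4.8^2)
= 15.488/32.256
= 0.4802

0.4802


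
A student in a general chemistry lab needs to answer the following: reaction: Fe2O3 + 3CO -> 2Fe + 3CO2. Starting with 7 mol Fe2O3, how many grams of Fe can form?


Mole ratio Fe:Fe2O3 = 2:1
n(Fe) = 7 × 2/1 = 14.000 mol
mass = 14.000 × 55.85 = 781.9 g

781.9 g


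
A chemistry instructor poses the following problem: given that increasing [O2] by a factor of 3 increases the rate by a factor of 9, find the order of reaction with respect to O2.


rate ∝ [O2]^n
3^n = 9 → n = 2
Order in O2: 2

2


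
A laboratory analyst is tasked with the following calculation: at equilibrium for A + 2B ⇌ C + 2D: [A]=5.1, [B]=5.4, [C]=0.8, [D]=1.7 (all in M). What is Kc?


Kc = [C][D]^2/([A][B]^2)
= (0.8^1 × 1.7^2)/(5.1^1 × 5.4^2)
= 2.312/148.716
= 0.01555

0.01555


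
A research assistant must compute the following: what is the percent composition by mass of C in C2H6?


M(C2H6) = 2×12.01 + 6×1.008 = 30.068 g/mol
Mass of C = 2 × 12.01 = 24.02 g/mol
% C = 24.02/30.068 × 100 = 79.89%

79.89%


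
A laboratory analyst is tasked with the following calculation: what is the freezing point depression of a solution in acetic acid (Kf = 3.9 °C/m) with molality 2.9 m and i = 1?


ΔTf = Kf × m × i
= 3.9 × 2.9 × 1
= 11.31 °C

11.31 °C


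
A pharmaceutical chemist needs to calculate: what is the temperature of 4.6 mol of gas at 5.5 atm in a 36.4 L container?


PV = nRT  (R = 0.08206 L·atm/(mol·K))
T = PV/(nR) = 5.5×36.4/(4.6×0.08206)
= 200.20/0.377476
= 530.36 K

530.36 K


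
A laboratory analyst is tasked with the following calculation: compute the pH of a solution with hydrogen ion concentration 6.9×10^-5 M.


pH = -log10([H+]) = -log10(6.9×10^-5)
= 5 - log10(6.9)
= 5 - 0.84
= 4.16

4.16


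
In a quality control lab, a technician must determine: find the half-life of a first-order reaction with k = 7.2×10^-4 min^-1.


t½ = ln2/k = 0.693147/(7.2×10^-4 min^-1)
= 962.7 min

962.7 min


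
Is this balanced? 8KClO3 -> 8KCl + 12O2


Equation: 8KClO3 -> 8KCl + 12O2
Check atoms: Cl: 8=8, K: 8=8, O: 24=24
Balanced

Yes, balanced


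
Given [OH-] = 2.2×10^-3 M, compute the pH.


pOH = -log10([OH-]) = -log10(2.2×10^-3)
= 3 - log10(2.2) = 2.66
pH = 14 - pOH = 14 - 2.66 = 11.34

11.34


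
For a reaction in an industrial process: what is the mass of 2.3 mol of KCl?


M(KCl) = 74.55 g/mol
mass = n × M = 2.3 × 74.55 = 171.47 g

171.47 g


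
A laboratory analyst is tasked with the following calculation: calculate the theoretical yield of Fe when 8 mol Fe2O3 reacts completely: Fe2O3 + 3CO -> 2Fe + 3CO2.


Mole ratio Fe:Fe2O3 = 2:1
n(Fe) = 8 × 2/1 = 16.000 mol
mass = 16.000 × 55.85 = 893.6 g

893.6 g


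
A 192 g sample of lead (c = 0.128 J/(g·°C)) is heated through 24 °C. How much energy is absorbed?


q = mcΔT = 192 × 0.128 × 24
= 589.82 J

589.82 J


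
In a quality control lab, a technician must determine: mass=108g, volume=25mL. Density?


ρ = mass/volume
= 108/25
= 4.32 g/mL

4.32 g/mL


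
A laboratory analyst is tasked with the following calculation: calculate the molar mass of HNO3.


M(HNO3) = 1×1.008 + 1×14.01 + 3×16.0
= 1.01 + 14.01 + 48.0
= 63.02 g/mol

63.02 g/mol


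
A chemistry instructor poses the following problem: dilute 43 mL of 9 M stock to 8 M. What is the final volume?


C1V1 = C2V2
9 × 43 = 8 × V2
V2 = 387/8 = 48.38 mL

48.38 mL


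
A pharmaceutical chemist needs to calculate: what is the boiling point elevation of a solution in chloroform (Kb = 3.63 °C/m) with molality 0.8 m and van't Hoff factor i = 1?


ΔTb = Kb × m × i
= 3.63 × 0.8 × 1
= 2.904 °C

2.904 °C


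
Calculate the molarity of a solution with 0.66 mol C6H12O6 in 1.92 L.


M = n/V = 0.66/1.92 = 0.344 mol/L

0.344 M


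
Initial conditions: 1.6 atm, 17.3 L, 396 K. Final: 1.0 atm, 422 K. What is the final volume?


P1V1/T1 = P2V2/T2
V2 = P1V1T2/(T1P2)
= 1.6×17.3×422/(396×1.0)
= 29.497 L

29.497 L


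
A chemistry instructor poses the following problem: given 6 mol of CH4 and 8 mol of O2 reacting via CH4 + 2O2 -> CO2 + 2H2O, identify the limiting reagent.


Mole ratio available / coefficient:
  CH4: 6/1 = 6.000
  O2: 8/2 = 4.000
Smaller ratio is limiting.

O2


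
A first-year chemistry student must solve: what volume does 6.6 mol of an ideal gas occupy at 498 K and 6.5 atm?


PV = nRT  (R = 0.08206 L·atm/(mol·K))
V = nRT/P = 6.6×0.08206×498/6.5
= 41.495 L

41.495 L


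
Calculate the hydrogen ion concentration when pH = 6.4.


[H+] = 10^(-pH) = 10^(-6.4)
= 3.98×10^-7 M

3.98×10^-7 M


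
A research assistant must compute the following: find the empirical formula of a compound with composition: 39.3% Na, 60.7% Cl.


Assume 100 g sample. Moles of each element:
  Na: 39.3/22.99 = 1.709 mol
  Cl: 60.7/35.45 = 1.712 mol
Divide by smallest (1.709):
  Na: 1.709/1.709 = 1.0
  Cl: 1.712/1.709 = 1.0
Empirical formula: NaCl

NaCl


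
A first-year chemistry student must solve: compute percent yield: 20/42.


% yield = actual/theoretical × 100
= 20/42 × 100
= 47.62%

47.62%


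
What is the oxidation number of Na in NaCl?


Group 1 metal: +1
Oxidation number: +1

+1


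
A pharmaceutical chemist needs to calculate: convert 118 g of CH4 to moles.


M(CH4) = 16.04 g/mol
n = mass/M = 118/16.04 = 7.3566 mol

7.3566 mol


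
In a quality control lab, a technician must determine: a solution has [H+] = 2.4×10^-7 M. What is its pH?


pH = -log10([H+]) = -log10(2.4×10^-7)
= 7 - log10(2.4)
= 7 - 0.38
= 6.62

6.62


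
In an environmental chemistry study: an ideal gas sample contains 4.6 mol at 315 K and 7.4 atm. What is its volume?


PV = nRT  (R = 0.08206 L·atm/(mol·K))
V = nRT/P = 4.6×0.08206×315/7.4
= 16.068 L

16.068 L


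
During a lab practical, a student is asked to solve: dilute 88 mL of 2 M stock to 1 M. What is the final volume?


C1V1 = C2V2
2 × 88 = 1 × V2
V2 = 176/1 = 176.0 mL

176.0 mL


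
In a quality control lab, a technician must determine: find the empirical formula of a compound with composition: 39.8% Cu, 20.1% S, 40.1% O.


Assume 100 g sample. Moles of each element:
  Cu: 39.8/63.55 = 0.626 mol
  S: 20.1/32.07 = 0.627 mol
  O: 40.1/16.0 = 2.506 mol
Divide by smallest (0.626):
  Cu: 0.626/0.626 = 1.0
  S: 0.627/0.626 = 1.0
  O: 2.506/0.626 = 4.0
Empirical formula: CuSO4

CuSO4


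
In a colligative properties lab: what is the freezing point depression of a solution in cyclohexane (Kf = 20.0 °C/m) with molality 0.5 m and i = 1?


ΔTf = Kf × m × i
= 20.0 × 0.5 × 1
= 10.0 °C

10.0 °C


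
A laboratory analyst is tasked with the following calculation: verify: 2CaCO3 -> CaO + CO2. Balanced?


Equation: 2CaCO3 -> CaO + CO2
Check atoms: C: 2≠1, Ca: 2≠1, O: 6≠3
Not balanced

No, not balanced


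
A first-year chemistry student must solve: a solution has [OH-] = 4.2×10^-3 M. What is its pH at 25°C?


pOH = -log10([OH-]) = -log10(4.2×10^-3)
= 3 - log10(4.2) = 2.38
pH = 14 - pOH = 14 - 2.38 = 11.62

11.62


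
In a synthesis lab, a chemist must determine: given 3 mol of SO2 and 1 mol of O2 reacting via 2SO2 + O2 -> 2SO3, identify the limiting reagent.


Mole ratio available / coefficient:
  SO2: 3/2 = 1.500
  O2: 1/1 = 1.000
Smaller ratio is limiting.

O2


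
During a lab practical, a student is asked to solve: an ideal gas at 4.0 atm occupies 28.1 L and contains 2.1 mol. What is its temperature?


PV = nRT  (R = 0.08206 L·atm/(mol·K))
T = PV/(nR) = 4.0×28.1/(2.1×0.08206)
= 112.40/0.172326
= 652.25 K

652.25 K


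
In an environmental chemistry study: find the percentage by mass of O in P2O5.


M(P2O5) = 2×30.97 + 5×16.0 = 141.94 g/mol
Mass of O = 5 × 16.0 = 80.00 g/mol
% O = 80.00/141.94 × 100 = 56.36%

56.36%


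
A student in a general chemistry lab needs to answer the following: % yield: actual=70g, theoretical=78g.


% yield = actual/theoretical × 100
= 70/78 × 100
= 89.74%

89.74%


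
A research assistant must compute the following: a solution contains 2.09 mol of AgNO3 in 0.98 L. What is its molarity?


M = n/V = 2.09/0.98 = 2.133 mol/L

2.133 M


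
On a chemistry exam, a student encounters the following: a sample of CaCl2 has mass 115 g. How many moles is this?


M(CaCl2) = 110.98 g/mol
n = mass/M = 115/110.98 = 1.0362 mol

1.0362 mol


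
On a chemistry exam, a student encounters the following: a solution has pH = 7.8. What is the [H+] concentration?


[H+] = 10^(-pH) = 10^(-7.8)
= 1.58×10^-8 M

1.58×10^-8 M


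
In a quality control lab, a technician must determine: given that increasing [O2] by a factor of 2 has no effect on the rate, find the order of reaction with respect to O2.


rate ∝ [O2]^n
rate ∝ [O2]^0
Order in O2: 0

0


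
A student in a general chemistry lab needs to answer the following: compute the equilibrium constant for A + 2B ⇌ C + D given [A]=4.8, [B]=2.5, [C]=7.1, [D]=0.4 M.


Kc = [C][D]/([A][B]^2)
= (7.1^1 × 0.4^1)/(4.8^1 × 2.5^2)
= 2.84/30
= 0.09467

0.09467


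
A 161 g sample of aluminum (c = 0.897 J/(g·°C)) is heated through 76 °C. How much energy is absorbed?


q = mcΔT = 161 × 0.897 × 76
= 10975.69 J

10975.69 J


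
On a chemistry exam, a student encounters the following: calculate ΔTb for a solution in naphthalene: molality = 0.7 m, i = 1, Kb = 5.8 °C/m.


ΔTb = Kb × m × i
= 5.8 × 0.7 × 1
= 4.06 °C

4.06 °C


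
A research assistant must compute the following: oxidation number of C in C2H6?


2x + 6(+1) = 0, so x = -3
Oxidation number: -3

-3


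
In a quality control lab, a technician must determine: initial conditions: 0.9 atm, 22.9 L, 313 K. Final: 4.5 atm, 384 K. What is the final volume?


P1V1/T1 = P2V2/T2
V2 = P1V1T2/(T1P2)
= 0.9×22.9×384/(313×4.5)
= 5.619 L

5.619 L


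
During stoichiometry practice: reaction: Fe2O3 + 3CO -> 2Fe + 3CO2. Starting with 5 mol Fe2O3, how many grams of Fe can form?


Mole ratio Fe:Fe2O3 = 2:1
n(Fe) = 5 × 2/1 = 10.000 mol
mass = 10.000 × 55.85 = 558.5 g

558.5 g


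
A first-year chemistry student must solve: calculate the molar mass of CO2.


M(CO2) = 1×12.01 + 2×16.0
= 12.01 + 32.0
= 44.01 g/mol

44.01 g/mol


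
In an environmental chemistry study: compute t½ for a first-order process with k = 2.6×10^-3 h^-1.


t½ = ln2/k = 0.693147/(2.6×10^-3 h^-1)
= 266.6 h

266.6 h


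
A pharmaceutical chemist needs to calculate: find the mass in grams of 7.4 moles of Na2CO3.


M(Na2CO3) = 105.99 g/mol
mass = n × M = 7.4 × 105.99 = 784.33 g

784.33 g


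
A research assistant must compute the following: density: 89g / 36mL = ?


ρ = mass/volume
= 89/36
= 2.472 g/mL

2.472 g/mL


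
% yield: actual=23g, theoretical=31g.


% yield = actual/theoretical × 100
= 23/31 × 100
= 74.19%

74.19%


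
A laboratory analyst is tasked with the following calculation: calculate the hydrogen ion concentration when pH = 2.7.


[H+] = 10^(-pH) = 10^(-2.7)
= 2.0×10^-3 M

2.0×10^-3 M


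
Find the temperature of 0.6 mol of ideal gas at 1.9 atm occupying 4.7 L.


PV = nRT  (R = 0.08206 L·atm/(mol·K))
T = PV/(nR) = 1.9×4.7/(0.6×0.08206)
= 8.93/0.049236
= 181.37 K

181.37 K


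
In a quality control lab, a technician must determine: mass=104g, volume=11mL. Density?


ρ = mass/volume
= 104/11
= 9.455 g/mL

9.455 g/mL


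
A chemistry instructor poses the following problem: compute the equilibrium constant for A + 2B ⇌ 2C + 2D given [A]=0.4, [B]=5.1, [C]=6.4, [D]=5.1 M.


Kc = [C]^2[D]^2/([A][B]^2)
= (6.4^2 × 5.1^2)/(0.4^1 × 5.1^2)
= 1065.3696/10.404
= 102.4

102.4


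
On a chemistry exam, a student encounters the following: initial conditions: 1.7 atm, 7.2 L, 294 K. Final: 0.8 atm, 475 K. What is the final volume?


P1V1/T1 = P2V2/T2
V2 = P1V1T2/(T1P2)
= 1.7×7.2×475/(294×0.8)
= 24.719 L

24.719 L


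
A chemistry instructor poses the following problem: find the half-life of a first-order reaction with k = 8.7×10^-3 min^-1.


t½ = ln2/k = 0.693147/(8.7×10^-3 min^-1)
= 79.67 min

79.67 min


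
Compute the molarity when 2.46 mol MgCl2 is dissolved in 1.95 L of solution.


M = n/V = 2.46/1.95 = 1.262 mol/L

1.262 M


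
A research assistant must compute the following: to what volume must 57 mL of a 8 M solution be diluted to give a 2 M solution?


C1V1 = C2V2
8 × 57 = 2 × V2
V2 = 456/2 = 228.0 mL

228.0 mL


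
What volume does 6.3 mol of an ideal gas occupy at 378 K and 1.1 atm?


PV = nRT  (R = 0.08206 L·atm/(mol·K))
V = nRT/P = 6.3×0.08206×378/1.1
= 177.652 L

177.652 L


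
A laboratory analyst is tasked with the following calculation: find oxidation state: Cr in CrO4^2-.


x + 4(-2) = -2, so x = +6
Oxidation number: +6

+6


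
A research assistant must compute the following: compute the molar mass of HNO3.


M(HNO3) = 1×1.008 + 1×14.01 + 3×16.0
= 1.01 + 14.01 + 48.0
= 63.02 g/mol

63.02 g/mol


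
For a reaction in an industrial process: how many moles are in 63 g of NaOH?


M(NaOH) = 40.0 g/mol
n = mass/M = 63/40.0 = 1.575 mol

1.575 mol


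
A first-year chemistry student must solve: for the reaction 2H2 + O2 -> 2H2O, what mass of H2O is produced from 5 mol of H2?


Mole ratio H2O:H2 = 2:2
n(H2O) = 5 × 2/2 = 5.000 mol
mass = 5.000 × 18.02 = 90.1 g

90.1 g


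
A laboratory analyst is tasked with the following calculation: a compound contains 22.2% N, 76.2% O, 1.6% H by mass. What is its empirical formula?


Assume 100 g sample. Moles of each element:
  N: 22.2/14.01 = 1.585 mol
  O: 76.2/16.0 = 4.763 mol
  H: 1.6/1.008 = 1.587 mol
Divide by smallest (1.585):
  N: 1.585/1.585 = 1.0
  O: 4.763/1.585 = 3.01
  H: 1.587/1.585 = 1.0
Empirical formula: HNO3

HNO3


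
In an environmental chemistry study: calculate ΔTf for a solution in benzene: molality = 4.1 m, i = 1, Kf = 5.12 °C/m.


ΔTf = Kf × m × i
= 5.12 × 4.1 × 1
= 20.992 °C

20.992 °C


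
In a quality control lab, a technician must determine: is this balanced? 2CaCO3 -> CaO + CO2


Equation: 2CaCO3 -> CaO + CO2
Check atoms: C: 2≠1, Ca: 2≠1, O: 6≠3
Not balanced

No, not balanced


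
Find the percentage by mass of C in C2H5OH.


M(C2H5OH) = 2×12.01 + 6×1.008 + 1×16.0 = 46.068 g/mol
Mass of C = 2 × 12.01 = 24.02 g/mol
% C = 24.02/46.068 × 100 = 52.14%

52.14%


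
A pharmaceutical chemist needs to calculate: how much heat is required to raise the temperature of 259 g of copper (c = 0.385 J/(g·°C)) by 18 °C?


q = mcΔT = 259 × 0.385 × 18
= 1794.87 J

1794.87 J


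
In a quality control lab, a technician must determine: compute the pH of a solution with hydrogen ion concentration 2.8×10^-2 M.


pH = -log10([H+]) = -log10(2.8×10^-2)
= 2 - log10(2.8)
= 2 - 0.45
= 1.55

1.55


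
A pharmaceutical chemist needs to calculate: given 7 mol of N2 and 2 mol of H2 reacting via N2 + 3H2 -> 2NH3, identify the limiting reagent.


Mole ratio available / coefficient:
  N2: 7/1 = 7.000
  H2: 2/3 = 0.667
Smaller ratio is limiting.

H2


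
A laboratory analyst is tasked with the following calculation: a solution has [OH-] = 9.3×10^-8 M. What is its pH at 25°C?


pOH = -log10([OH-]) = -log10(9.3×10^-8)
= 8 - log10(9.3) = 7.03
pH = 14 - pOH = 14 - 7.03 = 6.97

6.97


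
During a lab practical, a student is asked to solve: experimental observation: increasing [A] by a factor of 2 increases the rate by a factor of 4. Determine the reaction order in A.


rate ∝ [A]^n
2^n = 4 → n = 2
Order in A: 2

2


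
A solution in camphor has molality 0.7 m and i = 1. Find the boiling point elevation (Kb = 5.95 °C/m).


ΔTb = Kb × m × i
= 5.95 × 0.7 × 1
= 4.165 °C

4.165 °C


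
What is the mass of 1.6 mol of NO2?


M(NO2) = 46.01 g/mol
mass = n × M = 1.6 × 46.01 = 73.62 g

73.62 g


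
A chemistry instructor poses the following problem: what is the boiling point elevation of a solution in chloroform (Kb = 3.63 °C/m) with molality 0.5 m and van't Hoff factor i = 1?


ΔTb = Kb × m × i
= 3.63 × 0.5 × 1
= 1.815 °C

1.815 °C


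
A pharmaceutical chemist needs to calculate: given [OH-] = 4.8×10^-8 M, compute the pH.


pOH = -log10([OH-]) = -log10(4.8×10^-8)
= 8 - log10(4.8) = 7.32
pH = 14 - pOH = 14 - 7.32 = 6.68

6.68


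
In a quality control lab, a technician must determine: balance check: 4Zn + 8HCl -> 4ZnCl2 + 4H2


Equation: 4Zn + 8HCl -> 4ZnCl2 + 4H2
Check atoms: Cl: 8=8, H: 8=8, Zn: 4=4
Balanced

Yes, balanced


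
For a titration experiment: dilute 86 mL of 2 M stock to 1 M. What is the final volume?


C1V1 = C2V2
2 × 86 = 1 × V2
V2 = 172/1 = 172.0 mL

172.0 mL


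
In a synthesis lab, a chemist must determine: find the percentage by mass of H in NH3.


M(NH3) = 1×14.01 + 3×1.008 = 17.034 g/mol
Mass of H = 3 × 1.008 = 3.024 g/mol
% H = 3.024/17.034 × 100 = 17.75%

17.75%


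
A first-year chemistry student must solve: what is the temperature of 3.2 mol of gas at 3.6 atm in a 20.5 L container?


PV = nRT  (R = 0.08206 L·atm/(mol·K))
T = PV/(nR) = 3.6×20.5/(3.2×0.08206)
= 73.80/0.262592
= 281.04 K

281.04 K


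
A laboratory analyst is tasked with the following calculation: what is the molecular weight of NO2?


M(NO2) = 1×14.01 + 2×16.0
= 14.01 + 32.0
= 46.01 g/mol

46.01 g/mol


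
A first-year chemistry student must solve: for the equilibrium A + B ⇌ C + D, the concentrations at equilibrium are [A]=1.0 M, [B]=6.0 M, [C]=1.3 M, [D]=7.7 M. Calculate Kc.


Kc = [C][D]/([A][B])
= (1.3^1 × 7.7^1)/(1.0^1 × 6.0^1)
= 10.01/6
= 1.668

1.668


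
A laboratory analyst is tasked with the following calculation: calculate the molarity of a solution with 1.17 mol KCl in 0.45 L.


M = n/V = 1.17/0.45 = 2.600 mol/L

2.600 M


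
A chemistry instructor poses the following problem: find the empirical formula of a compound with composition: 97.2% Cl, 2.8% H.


Assume 100 g sample. Moles of each element:
  Cl: 97.2/35.45 = 2.742 mol
  H: 2.8/1.008 = 2.778 mol
Divide by smallest (2.742):
  Cl: 2.742/2.742 = 1.0
  H: 2.778/2.742 = 1.01
Empirical formula: HCl

HCl


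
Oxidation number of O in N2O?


O is usually -2
Oxidation number: -2

-2


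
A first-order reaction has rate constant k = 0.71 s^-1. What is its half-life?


t½ = ln2/k = 0.693147/(0.71 s^-1)
= 0.9763 s

0.9763 s


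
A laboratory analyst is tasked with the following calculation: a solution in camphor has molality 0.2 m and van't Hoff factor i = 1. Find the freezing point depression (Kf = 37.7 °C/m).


ΔTf = Kf × m × i
= 37.7 × 0.2 × 1
= 7.54 °C

7.54 °C


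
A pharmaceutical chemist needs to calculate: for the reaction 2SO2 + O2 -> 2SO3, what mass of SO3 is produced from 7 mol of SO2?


Mole ratio SO3:SO2 = 2:2
n(SO3) = 7 × 2/2 = 7.000 mol
mass = 7.000 × 80.07 = 560.49 g

560.49 g


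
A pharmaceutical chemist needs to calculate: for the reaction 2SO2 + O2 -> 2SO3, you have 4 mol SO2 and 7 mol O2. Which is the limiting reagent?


Mole ratio available / coefficient:
  SO2: 4/2 = 2.000
  O2: 7/1 = 7.000
Smaller ratio is limiting.

SO2


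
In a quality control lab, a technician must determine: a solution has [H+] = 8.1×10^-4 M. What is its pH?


pH = -log10([H+]) = -log10(8.1×10^-4)
= 4 - log10(8.1)
= 4 - 0.91
= 3.09

3.09


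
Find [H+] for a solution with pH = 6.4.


[H+] = 10^(-pH) = 10^(-6.4)
= 3.98×10^-7 M

3.98×10^-7 M


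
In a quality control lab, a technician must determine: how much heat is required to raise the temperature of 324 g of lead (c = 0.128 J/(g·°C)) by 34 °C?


q = mcΔT = 324 × 0.128 × 34
= 1410.05 J

1410.05 J


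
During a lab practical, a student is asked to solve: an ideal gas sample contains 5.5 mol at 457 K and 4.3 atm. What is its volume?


PV = nRT  (R = 0.08206 L·atm/(mol·K))
V = nRT/P = 5.5×0.08206×457/4.3
= 47.967 L

47.967 L


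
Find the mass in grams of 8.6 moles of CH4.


M(CH4) = 16.04 g/mol
mass = n × M = 8.6 × 16.04 = 137.94 g

137.94 g


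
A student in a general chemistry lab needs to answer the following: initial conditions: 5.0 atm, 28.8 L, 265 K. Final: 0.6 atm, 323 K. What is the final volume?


P1V1/T1 = P2V2/T2
V2 = P1V1T2/(T1P2)
= 5.0×28.8×323/(265×0.6)
= 292.528 L

292.528 L


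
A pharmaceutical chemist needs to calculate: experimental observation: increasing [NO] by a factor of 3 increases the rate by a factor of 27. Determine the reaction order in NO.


rate ∝ [NO]^n
3^n = 27 → n = 3
Order in NO: 3

3


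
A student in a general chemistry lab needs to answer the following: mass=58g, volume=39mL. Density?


ρ = mass/volume
= 58/39
= 1.487 g/mL

1.487 g/mL


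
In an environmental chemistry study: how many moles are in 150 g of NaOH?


M(NaOH) = 40.0 g/mol
n = mass/M = 150/40.0 = 3.75 mol

3.75 mol


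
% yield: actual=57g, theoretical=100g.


% yield = actual/theoretical × 100
= 57/100 × 100
= 57.0%

57.0%


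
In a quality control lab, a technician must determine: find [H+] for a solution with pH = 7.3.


[H+] = 10^(-pH) = 10^(-7.3)
= 5.01×10^-8 M

5.01×10^-8 M


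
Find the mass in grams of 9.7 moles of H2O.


M(H2O) = 18.02 g/mol
mass = n × M = 9.7 × 18.02 = 174.79 g

174.79 g


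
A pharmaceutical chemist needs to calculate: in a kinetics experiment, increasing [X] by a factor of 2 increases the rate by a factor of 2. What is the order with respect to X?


rate ∝ [X]^n
2^n = 2 → n = 1
Order in X: 1

1


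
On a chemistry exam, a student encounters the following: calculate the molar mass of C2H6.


M(C2H6) = 2×12.01 + 6×1.008
= 24.02 + 6.05
= 30.07 g/mol

30.07 g/mol


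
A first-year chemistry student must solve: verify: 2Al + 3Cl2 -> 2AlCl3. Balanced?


Equation: 2Al + 3Cl2 -> 2AlCl3
Check atoms: Al: 2=2, Cl: 6=6
Balanced

Yes, balanced


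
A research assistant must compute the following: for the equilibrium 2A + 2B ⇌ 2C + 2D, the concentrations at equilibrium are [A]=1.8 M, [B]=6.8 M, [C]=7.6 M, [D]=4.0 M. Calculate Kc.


Kc = [C]^2[D]^2/([A]^2[B]^2)
= (7.6^2 × 4.0^2)/(1.8^2 × 6.8^2)
= 924.16/149.8176
= 6.169

6.169


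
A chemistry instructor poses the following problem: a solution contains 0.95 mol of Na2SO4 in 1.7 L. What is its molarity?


M = n/V = 0.95/1.7 = 0.559 mol/L

0.559 M


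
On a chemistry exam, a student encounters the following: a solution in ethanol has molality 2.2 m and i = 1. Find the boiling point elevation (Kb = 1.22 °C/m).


ΔTb = Kb × m × i
= 1.22 × 2.2 × 1
= 2.684 °C

2.684 °C


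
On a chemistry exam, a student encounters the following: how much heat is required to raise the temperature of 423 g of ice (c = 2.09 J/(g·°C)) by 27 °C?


q = mcΔT = 423 × 2.09 × 27
= 23869.89 J

23869.89 J


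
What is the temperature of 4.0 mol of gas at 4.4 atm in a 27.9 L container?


PV = nRT  (R = 0.08206 L·atm/(mol·K))
T = PV/(nR) = 4.4×27.9/(4.0×0.08206)
= 122.76/0.328240
= 373.99 K

373.99 K


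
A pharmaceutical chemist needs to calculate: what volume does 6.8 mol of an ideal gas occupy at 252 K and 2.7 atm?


PV = nRT  (R = 0.08206 L·atm/(mol·K))
V = nRT/P = 6.8×0.08206×252/2.7
= 52.081 L

52.081 L


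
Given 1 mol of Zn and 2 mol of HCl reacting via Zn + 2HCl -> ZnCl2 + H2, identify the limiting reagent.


Mole ratio available / coefficient:
  Zn: 1/1 = 1.000
  HCl: 2/2 = 1.000
Smaller ratio is limiting.

neither (stoichiometric); Zn and HCl are fully consumed


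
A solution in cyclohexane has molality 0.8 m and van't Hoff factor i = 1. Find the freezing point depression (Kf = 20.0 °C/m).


ΔTf = Kf × m × i
= 20.0 × 0.8 × 1
= 16.0 °C

16.0 °C


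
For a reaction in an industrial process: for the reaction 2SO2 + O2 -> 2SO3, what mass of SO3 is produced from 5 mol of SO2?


Mole ratio SO3:SO2 = 2:2
n(SO3) = 5 × 2/2 = 5.000 mol
mass = 5.000 × 80.07 = 400.35 g

400.35 g


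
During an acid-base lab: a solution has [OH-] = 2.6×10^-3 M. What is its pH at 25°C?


pOH = -log10([OH-]) = -log10(2.6×10^-3)
= 3 - log10(2.6) = 2.59
pH = 14 - pOH = 14 - 2.59 = 11.41

11.41


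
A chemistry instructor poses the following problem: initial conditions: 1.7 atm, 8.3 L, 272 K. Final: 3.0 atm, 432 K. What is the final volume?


P1V1/T1 = P2V2/T2
V2 = P1V1T2/(T1P2)
= 1.7×8.3×432/(272×3.0)
= 7.47 L

7.47 L


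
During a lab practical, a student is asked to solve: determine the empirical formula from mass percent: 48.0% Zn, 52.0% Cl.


Assume 100 g sample. Moles of each element:
  Zn: 48.0/65.38 = 0.734 mol
  Cl: 52.0/35.45 = 1.467 mol
Divide by smallest (0.734):
  Zn: 0.734/0.734 = 1.0
  Cl: 1.467/0.734 = 2.0
Empirical formula: ZnCl2

ZnCl2
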